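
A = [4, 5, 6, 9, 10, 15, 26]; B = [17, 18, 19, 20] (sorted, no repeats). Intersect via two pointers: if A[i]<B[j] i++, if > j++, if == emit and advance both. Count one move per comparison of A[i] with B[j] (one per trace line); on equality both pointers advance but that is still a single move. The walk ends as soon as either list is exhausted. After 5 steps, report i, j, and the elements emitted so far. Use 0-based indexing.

i=0 j=0: 4<17, i++
i=1 j=0: 5<17, i++
i=2 j=0: 6<17, i++
i=3 j=0: 9<17, i++
i=4 j=0: 10<17, i++

i=5, j=0, emitted=[]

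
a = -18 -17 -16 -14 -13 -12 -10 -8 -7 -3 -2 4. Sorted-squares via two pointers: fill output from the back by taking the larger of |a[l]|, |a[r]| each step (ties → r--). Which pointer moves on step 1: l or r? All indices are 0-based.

l=0 r=11: |-18|>|4| out[11]=324, l++

l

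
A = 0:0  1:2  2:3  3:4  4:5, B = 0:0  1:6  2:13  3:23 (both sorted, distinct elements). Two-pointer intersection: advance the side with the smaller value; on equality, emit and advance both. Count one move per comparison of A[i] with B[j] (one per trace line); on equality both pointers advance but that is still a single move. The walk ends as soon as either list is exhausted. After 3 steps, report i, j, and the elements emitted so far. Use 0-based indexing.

[i=0,j=0] 0==0 emit → i++,j++
[i=1,j=1] 2<6 → i++
[i=2,j=1] 3<6 → i++

i=3, j=1, emitted=[0]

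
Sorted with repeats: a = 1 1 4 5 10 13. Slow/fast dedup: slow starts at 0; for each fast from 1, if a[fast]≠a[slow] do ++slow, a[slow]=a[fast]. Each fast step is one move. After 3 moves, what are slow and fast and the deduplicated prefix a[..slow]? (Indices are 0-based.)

(s=0,f=1) a[fast]=1=a[slow] dup → fast++
(s=0,f=2) a[fast]=4≠a[slow]=1 write a[1]=4 → slow++,fast++
(s=1,f=3) a[fast]=5≠a[slow]=4 write a[2]=5 → slow++,fast++

slow=2, fast=4, prefix=[1, 4, 5]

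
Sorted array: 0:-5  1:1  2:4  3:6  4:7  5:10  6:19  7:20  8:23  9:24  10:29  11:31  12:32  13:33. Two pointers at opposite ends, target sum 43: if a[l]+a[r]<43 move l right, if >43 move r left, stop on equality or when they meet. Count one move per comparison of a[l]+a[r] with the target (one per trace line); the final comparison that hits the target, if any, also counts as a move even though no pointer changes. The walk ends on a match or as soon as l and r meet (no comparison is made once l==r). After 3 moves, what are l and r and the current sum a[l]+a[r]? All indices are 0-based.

l=3, r=13, sum=39

l=0 r=13: -5+33=28 <43, l++
l=1 r=13: 1+33=34 <43, l++
l=2 r=13: 4+33=37 <43, l++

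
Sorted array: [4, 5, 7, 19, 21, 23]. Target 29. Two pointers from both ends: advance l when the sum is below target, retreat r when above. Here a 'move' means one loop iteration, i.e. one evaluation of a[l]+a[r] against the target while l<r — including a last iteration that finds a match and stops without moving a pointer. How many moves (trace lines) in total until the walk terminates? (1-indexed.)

5 moves

l=1 r=6: 4+23=27 <29, l++
l=2 r=6: 5+23=28 <29, l++
l=3 r=6: 7+23=30 >29, r--
l=3 r=5: 7+21=28 <29, l++
l=4 r=5: 19+21=40 >29, r--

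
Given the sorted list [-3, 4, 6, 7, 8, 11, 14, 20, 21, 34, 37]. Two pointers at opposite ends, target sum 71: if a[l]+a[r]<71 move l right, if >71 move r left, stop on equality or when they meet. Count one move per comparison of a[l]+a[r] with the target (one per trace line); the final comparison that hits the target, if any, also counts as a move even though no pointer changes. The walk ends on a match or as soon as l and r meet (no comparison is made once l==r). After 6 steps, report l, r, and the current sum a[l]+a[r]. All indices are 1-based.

[1,11] -3+37=34 <71 → l++
[2,11] 4+37=41 <71 → l++
[3,11] 6+37=43 <71 → l++
[4,11] 7+37=44 <71 → l++
[5,11] 8+37=45 <71 → l++
[6,11] 11+37=48 <71 → l++

l=7, r=11, sum=51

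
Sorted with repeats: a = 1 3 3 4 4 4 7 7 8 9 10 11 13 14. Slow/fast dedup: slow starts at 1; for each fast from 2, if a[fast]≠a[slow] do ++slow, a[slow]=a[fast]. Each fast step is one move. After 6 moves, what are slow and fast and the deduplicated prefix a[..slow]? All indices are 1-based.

slow=4, fast=8, prefix=[1, 3, 4, 7]

(s=1,f=2) a[fast]=3≠a[slow]=1 write a[2]=3 → slow++,fast++
(s=2,f=3) a[fast]=3=a[slow] dup → fast++
(s=2,f=4) a[fast]=4≠a[slow]=3 write a[3]=4 → slow++,fast++
(s=3,f=5) a[fast]=4=a[slow] dup → fast++
(s=3,f=6) a[fast]=4=a[slow] dup → fast++
(s=3,f=7) a[fast]=7≠a[slow]=4 write a[4]=7 → slow++,fast++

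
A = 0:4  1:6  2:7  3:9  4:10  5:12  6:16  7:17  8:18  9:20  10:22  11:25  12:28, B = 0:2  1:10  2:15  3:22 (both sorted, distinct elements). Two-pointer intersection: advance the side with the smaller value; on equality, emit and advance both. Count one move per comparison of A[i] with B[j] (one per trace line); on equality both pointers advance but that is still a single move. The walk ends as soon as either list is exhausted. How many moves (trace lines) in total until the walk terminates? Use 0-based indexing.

13 moves

[i=0,j=0] 4>2 → j++
[i=0,j=1] 4<10 → i++
[i=1,j=1] 6<10 → i++
[i=2,j=1] 7<10 → i++
[i=3,j=1] 9<10 → i++
[i=4,j=1] 10==10 emit → i++,j++
[i=5,j=2] 12<15 → i++
[i=6,j=2] 16>15 → j++
[i=6,j=3] 16<22 → i++
[i=7,j=3] 17<22 → i++
[i=8,j=3] 18<22 → i++
[i=9,j=3] 20<22 → i++
[i=10,j=3] 22==22 emit → i++,j++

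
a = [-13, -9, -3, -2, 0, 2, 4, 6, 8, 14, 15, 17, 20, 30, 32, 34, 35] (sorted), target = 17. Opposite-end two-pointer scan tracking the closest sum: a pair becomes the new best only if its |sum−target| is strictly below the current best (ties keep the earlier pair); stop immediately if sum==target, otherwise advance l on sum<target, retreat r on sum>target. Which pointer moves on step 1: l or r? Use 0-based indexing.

r

l=0 r=16: -13+35=22 d=5 *, r--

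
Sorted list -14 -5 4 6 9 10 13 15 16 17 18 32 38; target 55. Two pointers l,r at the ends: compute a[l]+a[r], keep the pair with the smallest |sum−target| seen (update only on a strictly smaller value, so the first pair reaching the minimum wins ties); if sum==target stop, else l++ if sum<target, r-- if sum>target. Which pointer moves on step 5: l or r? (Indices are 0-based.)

l=0 r=12: -14+38=24 d=31 *, l++
l=1 r=12: -5+38=33 d=22 *, l++
l=2 r=12: 4+38=42 d=13 *, l++
l=3 r=12: 6+38=44 d=11 *, l++
l=4 r=12: 9+38=47 d=8 *, l++

l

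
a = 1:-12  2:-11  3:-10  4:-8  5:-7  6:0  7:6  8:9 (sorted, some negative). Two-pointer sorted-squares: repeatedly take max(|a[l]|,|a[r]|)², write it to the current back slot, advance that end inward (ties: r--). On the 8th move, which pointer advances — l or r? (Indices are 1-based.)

[1,8] |-12|>|9| out[8]=144 → l++
[2,8] |-11|>|9| out[7]=121 → l++
[3,8] |-10|>|9| out[6]=100 → l++
[4,8] |-8|<=|9| out[5]=81 → r--
[4,7] |-8|>|6| out[4]=64 → l++
[5,7] |-7|>|6| out[3]=49 → l++
[6,7] |0|<=|6| out[2]=36 → r--
[6,6] |0|<=|0| out[1]=0 → r--

r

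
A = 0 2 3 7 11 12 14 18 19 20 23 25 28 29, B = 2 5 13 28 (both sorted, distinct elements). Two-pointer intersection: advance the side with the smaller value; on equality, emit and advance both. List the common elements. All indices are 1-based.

intersection = [2, 28]

[i=1,j=1] 0<2 → i++
[i=2,j=1] 2==2 emit → i++,j++
[i=3,j=2] 3<5 → i++
[i=4,j=2] 7>5 → j++
[i=4,j=3] 7<13 → i++
[i=5,j=3] 11<13 → i++
[i=6,j=3] 12<13 → i++
[i=7,j=3] 14>13 → j++
[i=7,j=4] 14<28 → i++
[i=8,j=4] 18<28 → i++
[i=9,j=4] 19<28 → i++
[i=10,j=4] 20<28 → i++
[i=11,j=4] 23<28 → i++
[i=12,j=4] 25<28 → i++
[i=13,j=4] 28==28 emit → i++,j++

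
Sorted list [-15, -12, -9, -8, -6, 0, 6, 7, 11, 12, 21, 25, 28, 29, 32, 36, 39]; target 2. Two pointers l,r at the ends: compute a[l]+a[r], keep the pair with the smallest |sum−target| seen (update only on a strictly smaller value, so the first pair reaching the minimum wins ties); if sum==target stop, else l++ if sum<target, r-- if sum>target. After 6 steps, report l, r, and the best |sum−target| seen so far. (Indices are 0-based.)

l=0, r=10, best |Δ|=8

l=0 r=16: -15+39=24 d=22 *, r--
l=0 r=15: -15+36=21 d=19 *, r--
l=0 r=14: -15+32=17 d=15 *, r--
l=0 r=13: -15+29=14 d=12 *, r--
l=0 r=12: -15+28=13 d=11 *, r--
l=0 r=11: -15+25=10 d=8 *, r--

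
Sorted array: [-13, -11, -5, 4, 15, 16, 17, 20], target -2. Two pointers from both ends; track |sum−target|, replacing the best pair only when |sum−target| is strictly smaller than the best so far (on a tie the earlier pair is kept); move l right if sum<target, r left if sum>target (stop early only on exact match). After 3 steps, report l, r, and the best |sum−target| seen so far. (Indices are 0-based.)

l=0, r=4, best |Δ|=5

l=0 r=7: -13+20=7 d=9 *, r--
l=0 r=6: -13+17=4 d=6 *, r--
l=0 r=5: -13+16=3 d=5 *, r--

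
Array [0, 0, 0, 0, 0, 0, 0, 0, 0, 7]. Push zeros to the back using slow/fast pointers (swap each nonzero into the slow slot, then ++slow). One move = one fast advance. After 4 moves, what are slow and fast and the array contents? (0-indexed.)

slow=0, fast=4, a=[0, 0, 0, 0, 0, 0, 0, 0, 0, 7]

slow=0 fast=0: a[fast]=0, fast++
slow=0 fast=1: a[fast]=0, fast++
slow=0 fast=2: a[fast]=0, fast++
slow=0 fast=3: a[fast]=0, fast++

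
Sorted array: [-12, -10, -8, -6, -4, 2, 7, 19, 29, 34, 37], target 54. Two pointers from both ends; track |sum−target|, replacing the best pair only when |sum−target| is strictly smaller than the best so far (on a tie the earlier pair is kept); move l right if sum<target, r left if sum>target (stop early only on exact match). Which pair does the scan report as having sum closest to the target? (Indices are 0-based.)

[0,10] -12+37=25 d=29 * → l++
[1,10] -10+37=27 d=27 * → l++
[2,10] -8+37=29 d=25 * → l++
[3,10] -6+37=31 d=23 * → l++
[4,10] -4+37=33 d=21 * → l++
[5,10] 2+37=39 d=15 * → l++
[6,10] 7+37=44 d=10 * → l++
[7,10] 19+37=56 d=2 * → r--
[7,9] 19+34=53 d=1 * → l++
[8,9] 29+34=63 d=9 → r--

pair (19, 34) with sum 53 (|Δ|=1)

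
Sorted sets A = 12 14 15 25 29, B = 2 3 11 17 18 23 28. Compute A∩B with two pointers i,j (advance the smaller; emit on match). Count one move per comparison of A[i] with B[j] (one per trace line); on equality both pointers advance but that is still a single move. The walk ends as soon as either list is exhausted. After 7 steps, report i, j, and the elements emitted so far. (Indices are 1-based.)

[i=1,j=1] 12>2 → j++
[i=1,j=2] 12>3 → j++
[i=1,j=3] 12>11 → j++
[i=1,j=4] 12<17 → i++
[i=2,j=4] 14<17 → i++
[i=3,j=4] 15<17 → i++
[i=4,j=4] 25>17 → j++

i=4, j=5, emitted=[]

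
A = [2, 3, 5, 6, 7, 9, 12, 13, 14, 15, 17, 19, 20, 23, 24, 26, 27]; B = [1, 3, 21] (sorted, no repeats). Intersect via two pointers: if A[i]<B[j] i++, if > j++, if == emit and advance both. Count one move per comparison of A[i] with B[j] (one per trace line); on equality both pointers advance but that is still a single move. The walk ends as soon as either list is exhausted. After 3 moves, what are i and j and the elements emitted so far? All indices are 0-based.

i=2, j=2, emitted=[3]

[i=0,j=0] 2>1 → j++
[i=0,j=1] 2<3 → i++
[i=1,j=1] 3==3 emit → i++,j++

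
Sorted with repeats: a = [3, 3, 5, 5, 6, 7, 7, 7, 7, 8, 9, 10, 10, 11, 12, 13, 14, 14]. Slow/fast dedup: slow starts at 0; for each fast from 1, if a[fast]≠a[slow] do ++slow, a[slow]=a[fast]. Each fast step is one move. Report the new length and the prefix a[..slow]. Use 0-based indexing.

slow=0 fast=1: a[fast]=3=a[slow] dup, fast++
slow=0 fast=2: a[fast]=5≠a[slow]=3 write a[1]=5, slow++,fast++
slow=1 fast=3: a[fast]=5=a[slow] dup, fast++
slow=1 fast=4: a[fast]=6≠a[slow]=5 write a[2]=6, slow++,fast++
slow=2 fast=5: a[fast]=7≠a[slow]=6 write a[3]=7, slow++,fast++
slow=3 fast=6: a[fast]=7=a[slow] dup, fast++
slow=3 fast=7: a[fast]=7=a[slow] dup, fast++
slow=3 fast=8: a[fast]=7=a[slow] dup, fast++
slow=3 fast=9: a[fast]=8≠a[slow]=7 write a[4]=8, slow++,fast++
slow=4 fast=10: a[fast]=9≠a[slow]=8 write a[5]=9, slow++,fast++
slow=5 fast=11: a[fast]=10≠a[slow]=9 write a[6]=10, slow++,fast++
slow=6 fast=12: a[fast]=10=a[slow] dup, fast++
slow=6 fast=13: a[fast]=11≠a[slow]=10 write a[7]=11, slow++,fast++
slow=7 fast=14: a[fast]=12≠a[slow]=11 write a[8]=12, slow++,fast++
slow=8 fast=15: a[fast]=13≠a[slow]=12 write a[9]=13, slow++,fast++
slow=9 fast=16: a[fast]=14≠a[slow]=13 write a[10]=14, slow++,fast++
slow=10 fast=17: a[fast]=14=a[slow] dup, fast++

length 11; prefix = [3, 5, 6, 7, 8, 9, 10, 11, 12, 13, 14]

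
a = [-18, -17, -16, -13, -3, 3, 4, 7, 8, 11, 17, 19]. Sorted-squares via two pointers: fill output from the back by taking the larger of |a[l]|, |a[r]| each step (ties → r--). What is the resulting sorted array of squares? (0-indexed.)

[0,11] |-18|<=|19| out[11]=361 → r--
[0,10] |-18|>|17| out[10]=324 → l++
[1,10] |-17|<=|17| out[9]=289 → r--
[1,9] |-17|>|11| out[8]=289 → l++
[2,9] |-16|>|11| out[7]=256 → l++
[3,9] |-13|>|11| out[6]=169 → l++
[4,9] |-3|<=|11| out[5]=121 → r--
[4,8] |-3|<=|8| out[4]=64 → r--
[4,7] |-3|<=|7| out[3]=49 → r--
[4,6] |-3|<=|4| out[2]=16 → r--
[4,5] |-3|<=|3| out[1]=9 → r--
[4,4] |-3|<=|-3| out[0]=9 → r--

[9, 9, 16, 49, 64, 121, 169, 256, 289, 289, 324, 361]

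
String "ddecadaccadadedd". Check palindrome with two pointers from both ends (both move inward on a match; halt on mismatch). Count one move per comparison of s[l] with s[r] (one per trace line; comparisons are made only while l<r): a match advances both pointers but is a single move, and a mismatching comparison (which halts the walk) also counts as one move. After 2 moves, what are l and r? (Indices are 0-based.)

l=2, r=13

[0,15] 'd'=='d' → l++,r--
[1,14] 'd'=='d' → l++,r--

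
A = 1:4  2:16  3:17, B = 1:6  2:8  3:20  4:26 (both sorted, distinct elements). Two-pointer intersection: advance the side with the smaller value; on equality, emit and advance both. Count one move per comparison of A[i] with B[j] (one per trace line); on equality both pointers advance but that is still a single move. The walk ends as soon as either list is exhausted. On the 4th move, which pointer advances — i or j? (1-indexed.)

i

i=1 j=1: 4<6, i++
i=2 j=1: 16>6, j++
i=2 j=2: 16>8, j++
i=2 j=3: 16<20, i++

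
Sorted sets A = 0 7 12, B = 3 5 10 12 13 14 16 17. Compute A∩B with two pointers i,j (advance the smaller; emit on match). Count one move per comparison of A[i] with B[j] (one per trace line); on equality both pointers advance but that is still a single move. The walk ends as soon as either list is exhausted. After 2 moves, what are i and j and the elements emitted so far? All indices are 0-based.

i=0 j=0: 0<3, i++
i=1 j=0: 7>3, j++

i=1, j=1, emitted=[]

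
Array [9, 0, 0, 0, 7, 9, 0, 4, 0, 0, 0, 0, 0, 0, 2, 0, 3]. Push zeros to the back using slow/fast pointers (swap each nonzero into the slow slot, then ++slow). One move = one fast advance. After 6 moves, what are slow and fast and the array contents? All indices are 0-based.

slow=3, fast=6, a=[9, 7, 9, 0, 0, 0, 0, 4, 0, 0, 0, 0, 0, 0, 2, 0, 3]

(s=0,f=0) a[fast]=9≠0 swap→a[0]=9 → slow++,fast++
(s=1,f=1) a[fast]=0 → fast++
(s=1,f=2) a[fast]=0 → fast++
(s=1,f=3) a[fast]=0 → fast++
(s=1,f=4) a[fast]=7≠0 swap→a[1]=7 → slow++,fast++
(s=2,f=5) a[fast]=9≠0 swap→a[2]=9 → slow++,fast++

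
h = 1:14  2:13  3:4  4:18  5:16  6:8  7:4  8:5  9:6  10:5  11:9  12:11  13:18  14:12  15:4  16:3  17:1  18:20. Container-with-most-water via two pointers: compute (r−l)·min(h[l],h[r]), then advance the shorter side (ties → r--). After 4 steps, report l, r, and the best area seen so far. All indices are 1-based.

[1,18] min(14,20)*17=238 best=238 * → l++
[2,18] min(13,20)*16=208 best=238 → l++
[3,18] min(4,20)*15=60 best=238 → l++
[4,18] min(18,20)*14=252 best=252 * → l++

l=5, r=18, best area=252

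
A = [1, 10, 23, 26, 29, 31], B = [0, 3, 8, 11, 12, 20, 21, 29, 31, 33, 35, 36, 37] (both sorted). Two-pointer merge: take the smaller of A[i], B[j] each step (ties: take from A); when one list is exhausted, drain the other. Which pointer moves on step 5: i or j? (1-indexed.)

i=1 j=1: A[i]=1>B[j]=0 take 0, j++
i=1 j=2: A[i]=1<=B[j]=3 take 1, i++
i=2 j=2: A[i]=10>B[j]=3 take 3, j++
i=2 j=3: A[i]=10>B[j]=8 take 8, j++
i=2 j=4: A[i]=10<=B[j]=11 take 10, i++

i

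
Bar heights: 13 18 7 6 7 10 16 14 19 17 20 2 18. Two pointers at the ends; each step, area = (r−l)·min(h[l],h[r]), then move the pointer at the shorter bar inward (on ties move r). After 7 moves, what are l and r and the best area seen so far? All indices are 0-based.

l=5, r=10, best area=198

l=0 r=12: min(13,18)*12=156 best=156 *, l++
l=1 r=12: min(18,18)*11=198 best=198 *, r--
l=1 r=11: min(18,2)*10=20 best=198, r--
l=1 r=10: min(18,20)*9=162 best=198, l++
l=2 r=10: min(7,20)*8=56 best=198, l++
l=3 r=10: min(6,20)*7=42 best=198, l++
l=4 r=10: min(7,20)*6=42 best=198, l++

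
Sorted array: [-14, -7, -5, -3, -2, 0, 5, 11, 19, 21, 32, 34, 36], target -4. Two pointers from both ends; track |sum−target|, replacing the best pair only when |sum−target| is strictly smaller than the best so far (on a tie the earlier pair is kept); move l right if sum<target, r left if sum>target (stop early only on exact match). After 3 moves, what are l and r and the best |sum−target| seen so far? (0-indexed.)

l=0 r=12: -14+36=22 d=26 *, r--
l=0 r=11: -14+34=20 d=24 *, r--
l=0 r=10: -14+32=18 d=22 *, r--

l=0, r=9, best |Δ|=22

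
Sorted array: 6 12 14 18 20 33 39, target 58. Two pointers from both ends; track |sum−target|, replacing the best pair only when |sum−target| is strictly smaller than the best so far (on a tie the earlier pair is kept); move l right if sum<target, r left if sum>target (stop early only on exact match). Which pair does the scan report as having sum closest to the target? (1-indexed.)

[1,7] 6+39=45 d=13 * → l++
[2,7] 12+39=51 d=7 * → l++
[3,7] 14+39=53 d=5 * → l++
[4,7] 18+39=57 d=1 * → l++
[5,7] 20+39=59 d=1 → r--
[5,6] 20+33=53 d=5 → l++

pair (18, 39) with sum 57 (|Δ|=1)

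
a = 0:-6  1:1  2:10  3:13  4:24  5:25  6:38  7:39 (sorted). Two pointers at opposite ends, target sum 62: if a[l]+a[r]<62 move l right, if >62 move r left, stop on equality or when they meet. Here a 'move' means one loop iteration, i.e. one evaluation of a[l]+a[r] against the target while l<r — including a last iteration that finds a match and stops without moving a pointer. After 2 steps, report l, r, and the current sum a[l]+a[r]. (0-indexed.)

l=2, r=7, sum=49

[0,7] -6+39=33 <62 → l++
[1,7] 1+39=40 <62 → l++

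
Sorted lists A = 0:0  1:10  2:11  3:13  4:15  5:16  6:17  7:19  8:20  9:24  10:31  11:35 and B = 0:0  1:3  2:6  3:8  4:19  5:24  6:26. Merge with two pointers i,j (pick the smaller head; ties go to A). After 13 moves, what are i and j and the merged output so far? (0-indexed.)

[i=0,j=0] A[i]=0<=B[j]=0 take 0 → i++
[i=1,j=0] A[i]=10>B[j]=0 take 0 → j++
[i=1,j=1] A[i]=10>B[j]=3 take 3 → j++
[i=1,j=2] A[i]=10>B[j]=6 take 6 → j++
[i=1,j=3] A[i]=10>B[j]=8 take 8 → j++
[i=1,j=4] A[i]=10<=B[j]=19 take 10 → i++
[i=2,j=4] A[i]=11<=B[j]=19 take 11 → i++
[i=3,j=4] A[i]=13<=B[j]=19 take 13 → i++
[i=4,j=4] A[i]=15<=B[j]=19 take 15 → i++
[i=5,j=4] A[i]=16<=B[j]=19 take 16 → i++
[i=6,j=4] A[i]=17<=B[j]=19 take 17 → i++
[i=7,j=4] A[i]=19<=B[j]=19 take 19 → i++
[i=8,j=4] A[i]=20>B[j]=19 take 19 → j++

i=8, j=5, merged so far=[0, 0, 3, 6, 8, 10, 11, 13, 15, 16, 17, 19, 19]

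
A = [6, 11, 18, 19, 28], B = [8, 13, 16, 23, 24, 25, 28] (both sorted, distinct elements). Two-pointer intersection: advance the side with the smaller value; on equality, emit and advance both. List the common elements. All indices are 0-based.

intersection = [28]

i=0 j=0: 6<8, i++
i=1 j=0: 11>8, j++
i=1 j=1: 11<13, i++
i=2 j=1: 18>13, j++
i=2 j=2: 18>16, j++
i=2 j=3: 18<23, i++
i=3 j=3: 19<23, i++
i=4 j=3: 28>23, j++
i=4 j=4: 28>24, j++
i=4 j=5: 28>25, j++
i=4 j=6: 28==28 emit, i++,j++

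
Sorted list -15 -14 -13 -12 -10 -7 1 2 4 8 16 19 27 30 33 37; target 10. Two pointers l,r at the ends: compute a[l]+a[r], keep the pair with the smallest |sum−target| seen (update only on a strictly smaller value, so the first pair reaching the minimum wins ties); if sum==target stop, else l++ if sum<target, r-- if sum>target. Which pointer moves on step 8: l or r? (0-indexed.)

l=0 r=15: -15+37=22 d=12 *, r--
l=0 r=14: -15+33=18 d=8 *, r--
l=0 r=13: -15+30=15 d=5 *, r--
l=0 r=12: -15+27=12 d=2 *, r--
l=0 r=11: -15+19=4 d=6, l++
l=1 r=11: -14+19=5 d=5, l++
l=2 r=11: -13+19=6 d=4, l++
l=3 r=11: -12+19=7 d=3, l++

l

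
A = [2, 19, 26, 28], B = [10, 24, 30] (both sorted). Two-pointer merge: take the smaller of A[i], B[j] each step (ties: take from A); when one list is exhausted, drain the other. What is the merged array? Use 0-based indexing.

i=0 j=0: A[i]=2<=B[j]=10 take 2, i++
i=1 j=0: A[i]=19>B[j]=10 take 10, j++
i=1 j=1: A[i]=19<=B[j]=24 take 19, i++
i=2 j=1: A[i]=26>B[j]=24 take 24, j++
i=2 j=2: A[i]=26<=B[j]=30 take 26, i++
i=3 j=2: A[i]=28<=B[j]=30 take 28, i++
i=4 j=2: A done, take B[j]=30, j++

[2, 10, 19, 24, 26, 28, 30]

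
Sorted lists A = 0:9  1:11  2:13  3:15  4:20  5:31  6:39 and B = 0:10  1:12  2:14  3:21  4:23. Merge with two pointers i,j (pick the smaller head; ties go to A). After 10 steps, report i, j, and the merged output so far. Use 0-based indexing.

i=0 j=0: A[i]=9<=B[j]=10 take 9, i++
i=1 j=0: A[i]=11>B[j]=10 take 10, j++
i=1 j=1: A[i]=11<=B[j]=12 take 11, i++
i=2 j=1: A[i]=13>B[j]=12 take 12, j++
i=2 j=2: A[i]=13<=B[j]=14 take 13, i++
i=3 j=2: A[i]=15>B[j]=14 take 14, j++
i=3 j=3: A[i]=15<=B[j]=21 take 15, i++
i=4 j=3: A[i]=20<=B[j]=21 take 20, i++
i=5 j=3: A[i]=31>B[j]=21 take 21, j++
i=5 j=4: A[i]=31>B[j]=23 take 23, j++

i=5, j=5, merged so far=[9, 10, 11, 12, 13, 14, 15, 20, 21, 23]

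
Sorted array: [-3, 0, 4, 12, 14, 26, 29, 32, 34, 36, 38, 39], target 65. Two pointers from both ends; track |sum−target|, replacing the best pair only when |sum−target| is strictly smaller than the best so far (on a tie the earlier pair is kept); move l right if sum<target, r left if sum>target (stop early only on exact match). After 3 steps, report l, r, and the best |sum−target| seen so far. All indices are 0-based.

l=3, r=11, best |Δ|=22

[0,11] -3+39=36 d=29 * → l++
[1,11] 0+39=39 d=26 * → l++
[2,11] 4+39=43 d=22 * → l++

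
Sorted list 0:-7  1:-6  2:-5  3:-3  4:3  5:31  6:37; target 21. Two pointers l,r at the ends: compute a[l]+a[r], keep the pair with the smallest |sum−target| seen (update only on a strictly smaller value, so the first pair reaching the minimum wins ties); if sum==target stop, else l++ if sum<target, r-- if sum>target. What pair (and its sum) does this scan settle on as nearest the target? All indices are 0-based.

pair (-7, 31) with sum 24 (|Δ|=3)

[0,6] -7+37=30 d=9 * → r--
[0,5] -7+31=24 d=3 * → r--
[0,4] -7+3=-4 d=25 → l++
[1,4] -6+3=-3 d=24 → l++
[2,4] -5+3=-2 d=23 → l++
[3,4] -3+3=0 d=21 → l++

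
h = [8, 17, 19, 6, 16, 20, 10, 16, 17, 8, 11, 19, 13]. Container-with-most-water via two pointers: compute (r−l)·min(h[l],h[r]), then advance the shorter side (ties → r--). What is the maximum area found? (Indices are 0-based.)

max area = 171

[0,12] min(8,13)*12=96 best=96 * → l++
[1,12] min(17,13)*11=143 best=143 * → r--
[1,11] min(17,19)*10=170 best=170 * → l++
[2,11] min(19,19)*9=171 best=171 * → r--
[2,10] min(19,11)*8=88 best=171 → r--
[2,9] min(19,8)*7=56 best=171 → r--
[2,8] min(19,17)*6=102 best=171 → r--
[2,7] min(19,16)*5=80 best=171 → r--
[2,6] min(19,10)*4=40 best=171 → r--
[2,5] min(19,20)*3=57 best=171 → l++
[3,5] min(6,20)*2=12 best=171 → l++
[4,5] min(16,20)*1=16 best=171 → l++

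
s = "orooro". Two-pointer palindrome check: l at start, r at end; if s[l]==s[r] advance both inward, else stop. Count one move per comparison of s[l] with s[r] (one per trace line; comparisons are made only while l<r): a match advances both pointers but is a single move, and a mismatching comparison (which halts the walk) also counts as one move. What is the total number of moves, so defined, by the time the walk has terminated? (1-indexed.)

3 moves

[1,6] 'o'=='o' → l++,r--
[2,5] 'r'=='r' → l++,r--
[3,4] 'o'=='o' → l++,r--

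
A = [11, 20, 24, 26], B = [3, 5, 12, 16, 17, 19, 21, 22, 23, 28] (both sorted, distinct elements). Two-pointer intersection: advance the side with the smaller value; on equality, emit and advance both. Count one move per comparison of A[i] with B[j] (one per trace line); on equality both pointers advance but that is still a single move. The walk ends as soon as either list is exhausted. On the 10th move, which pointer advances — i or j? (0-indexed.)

j

[i=0,j=0] 11>3 → j++
[i=0,j=1] 11>5 → j++
[i=0,j=2] 11<12 → i++
[i=1,j=2] 20>12 → j++
[i=1,j=3] 20>16 → j++
[i=1,j=4] 20>17 → j++
[i=1,j=5] 20>19 → j++
[i=1,j=6] 20<21 → i++
[i=2,j=6] 24>21 → j++
[i=2,j=7] 24>22 → j++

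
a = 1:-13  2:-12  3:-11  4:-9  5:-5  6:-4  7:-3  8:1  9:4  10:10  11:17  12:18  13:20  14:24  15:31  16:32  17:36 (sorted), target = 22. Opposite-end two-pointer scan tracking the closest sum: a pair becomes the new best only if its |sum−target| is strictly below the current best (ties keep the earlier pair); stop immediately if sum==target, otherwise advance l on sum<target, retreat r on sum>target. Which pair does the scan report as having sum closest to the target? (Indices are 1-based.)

pair (-9, 31) with sum 22 (|Δ|=0)

[1,17] -13+36=23 d=1 * → r--
[1,16] -13+32=19 d=3 → l++
[2,16] -12+32=20 d=2 → l++
[3,16] -11+32=21 d=1 → l++
[4,16] -9+32=23 d=1 → r--
[4,15] -9+31=22 d=0 * → stop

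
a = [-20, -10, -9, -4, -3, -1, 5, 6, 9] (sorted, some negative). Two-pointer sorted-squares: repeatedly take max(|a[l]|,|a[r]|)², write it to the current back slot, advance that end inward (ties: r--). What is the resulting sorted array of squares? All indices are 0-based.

[0,8] |-20|>|9| out[8]=400 → l++
[1,8] |-10|>|9| out[7]=100 → l++
[2,8] |-9|<=|9| out[6]=81 → r--
[2,7] |-9|>|6| out[5]=81 → l++
[3,7] |-4|<=|6| out[4]=36 → r--
[3,6] |-4|<=|5| out[3]=25 → r--
[3,5] |-4|>|-1| out[2]=16 → l++
[4,5] |-3|>|-1| out[1]=9 → l++
[5,5] |-1|<=|-1| out[0]=1 → r--

[1, 9, 16, 25, 36, 81, 81, 100, 400]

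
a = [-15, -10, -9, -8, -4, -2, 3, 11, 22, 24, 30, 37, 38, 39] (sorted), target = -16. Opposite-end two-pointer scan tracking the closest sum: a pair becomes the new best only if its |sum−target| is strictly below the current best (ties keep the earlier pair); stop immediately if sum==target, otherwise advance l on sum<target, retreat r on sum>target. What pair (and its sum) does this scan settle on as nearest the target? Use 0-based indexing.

l=0 r=13: -15+39=24 d=40 *, r--
l=0 r=12: -15+38=23 d=39 *, r--
l=0 r=11: -15+37=22 d=38 *, r--
l=0 r=10: -15+30=15 d=31 *, r--
l=0 r=9: -15+24=9 d=25 *, r--
l=0 r=8: -15+22=7 d=23 *, r--
l=0 r=7: -15+11=-4 d=12 *, r--
l=0 r=6: -15+3=-12 d=4 *, r--
l=0 r=5: -15+-2=-17 d=1 *, l++
l=1 r=5: -10+-2=-12 d=4, r--
l=1 r=4: -10+-4=-14 d=2, r--
l=1 r=3: -10+-8=-18 d=2, l++
l=2 r=3: -9+-8=-17 d=1, l++

pair (-15, -2) with sum -17 (|Δ|=1)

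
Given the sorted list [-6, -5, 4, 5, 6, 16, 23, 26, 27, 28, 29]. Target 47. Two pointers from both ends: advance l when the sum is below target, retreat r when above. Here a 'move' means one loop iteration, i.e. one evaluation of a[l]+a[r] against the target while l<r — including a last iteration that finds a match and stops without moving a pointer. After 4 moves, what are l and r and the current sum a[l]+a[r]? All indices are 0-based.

l=4, r=10, sum=35

[0,10] -6+29=23 <47 → l++
[1,10] -5+29=24 <47 → l++
[2,10] 4+29=33 <47 → l++
[3,10] 5+29=34 <47 → l++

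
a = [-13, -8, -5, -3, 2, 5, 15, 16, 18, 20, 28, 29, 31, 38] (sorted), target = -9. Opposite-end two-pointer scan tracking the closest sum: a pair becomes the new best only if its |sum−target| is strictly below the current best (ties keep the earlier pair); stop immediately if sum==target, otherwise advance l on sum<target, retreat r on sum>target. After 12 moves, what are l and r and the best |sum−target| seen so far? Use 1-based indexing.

[1,14] -13+38=25 d=34 * → r--
[1,13] -13+31=18 d=27 * → r--
[1,12] -13+29=16 d=25 * → r--
[1,11] -13+28=15 d=24 * → r--
[1,10] -13+20=7 d=16 * → r--
[1,9] -13+18=5 d=14 * → r--
[1,8] -13+16=3 d=12 * → r--
[1,7] -13+15=2 d=11 * → r--
[1,6] -13+5=-8 d=1 * → r--
[1,5] -13+2=-11 d=2 → l++
[2,5] -8+2=-6 d=3 → r--
[2,4] -8+-3=-11 d=2 → l++

l=3, r=4, best |Δ|=1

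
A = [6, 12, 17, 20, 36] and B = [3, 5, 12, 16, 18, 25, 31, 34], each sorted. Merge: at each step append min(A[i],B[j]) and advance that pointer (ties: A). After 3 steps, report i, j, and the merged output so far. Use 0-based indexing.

i=0 j=0: A[i]=6>B[j]=3 take 3, j++
i=0 j=1: A[i]=6>B[j]=5 take 5, j++
i=0 j=2: A[i]=6<=B[j]=12 take 6, i++

i=1, j=2, merged so far=[3, 5, 6]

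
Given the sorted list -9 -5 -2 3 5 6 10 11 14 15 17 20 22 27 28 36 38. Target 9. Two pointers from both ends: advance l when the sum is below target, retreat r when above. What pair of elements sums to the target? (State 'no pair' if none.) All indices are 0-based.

(-5, 14)

[0,16] -9+38=29 >9 → r--
[0,15] -9+36=27 >9 → r--
[0,14] -9+28=19 >9 → r--
[0,13] -9+27=18 >9 → r--
[0,12] -9+22=13 >9 → r--
[0,11] -9+20=11 >9 → r--
[0,10] -9+17=8 <9 → l++
[1,10] -5+17=12 >9 → r--
[1,9] -5+15=10 >9 → r--
[1,8] -5+14=9 → found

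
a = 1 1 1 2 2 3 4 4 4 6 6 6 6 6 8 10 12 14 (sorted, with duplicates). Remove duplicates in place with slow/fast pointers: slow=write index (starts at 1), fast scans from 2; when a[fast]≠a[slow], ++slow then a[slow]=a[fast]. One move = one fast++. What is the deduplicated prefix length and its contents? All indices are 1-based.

length 9; prefix = [1, 2, 3, 4, 6, 8, 10, 12, 14]

(s=1,f=2) a[fast]=1=a[slow] dup → fast++
(s=1,f=3) a[fast]=1=a[slow] dup → fast++
(s=1,f=4) a[fast]=2≠a[slow]=1 write a[2]=2 → slow++,fast++
(s=2,f=5) a[fast]=2=a[slow] dup → fast++
(s=2,f=6) a[fast]=3≠a[slow]=2 write a[3]=3 → slow++,fast++
(s=3,f=7) a[fast]=4≠a[slow]=3 write a[4]=4 → slow++,fast++
(s=4,f=8) a[fast]=4=a[slow] dup → fast++
(s=4,f=9) a[fast]=4=a[slow] dup → fast++
(s=4,f=10) a[fast]=6≠a[slow]=4 write a[5]=6 → slow++,fast++
(s=5,f=11) a[fast]=6=a[slow] dup → fast++
(s=5,f=12) a[fast]=6=a[slow] dup → fast++
(s=5,f=13) a[fast]=6=a[slow] dup → fast++
(s=5,f=14) a[fast]=6=a[slow] dup → fast++
(s=5,f=15) a[fast]=8≠a[slow]=6 write a[6]=8 → slow++,fast++
(s=6,f=16) a[fast]=10≠a[slow]=8 write a[7]=10 → slow++,fast++
(s=7,f=17) a[fast]=12≠a[slow]=10 write a[8]=12 → slow++,fast++
(s=8,f=18) a[fast]=14≠a[slow]=12 write a[9]=14 → slow++,fast++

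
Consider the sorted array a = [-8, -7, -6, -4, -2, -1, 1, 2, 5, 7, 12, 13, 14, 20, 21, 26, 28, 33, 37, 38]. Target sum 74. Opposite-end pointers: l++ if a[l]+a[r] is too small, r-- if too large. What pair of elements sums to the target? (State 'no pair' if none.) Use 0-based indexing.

l=0 r=19: -8+38=30 <74, l++
l=1 r=19: -7+38=31 <74, l++
l=2 r=19: -6+38=32 <74, l++
l=3 r=19: -4+38=34 <74, l++
l=4 r=19: -2+38=36 <74, l++
l=5 r=19: -1+38=37 <74, l++
l=6 r=19: 1+38=39 <74, l++
l=7 r=19: 2+38=40 <74, l++
l=8 r=19: 5+38=43 <74, l++
l=9 r=19: 7+38=45 <74, l++
l=10 r=19: 12+38=50 <74, l++
l=11 r=19: 13+38=51 <74, l++
l=12 r=19: 14+38=52 <74, l++
l=13 r=19: 20+38=58 <74, l++
l=14 r=19: 21+38=59 <74, l++
l=15 r=19: 26+38=64 <74, l++
l=16 r=19: 28+38=66 <74, l++
l=17 r=19: 33+38=71 <74, l++
l=18 r=19: 37+38=75 >74, r--

no pair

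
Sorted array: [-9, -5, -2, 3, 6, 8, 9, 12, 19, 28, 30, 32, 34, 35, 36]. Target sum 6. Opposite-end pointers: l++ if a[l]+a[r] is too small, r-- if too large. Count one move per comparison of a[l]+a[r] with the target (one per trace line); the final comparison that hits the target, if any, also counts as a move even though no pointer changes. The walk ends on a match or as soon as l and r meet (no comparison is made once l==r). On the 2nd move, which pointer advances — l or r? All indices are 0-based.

r

l=0 r=14: -9+36=27 >6, r--
l=0 r=13: -9+35=26 >6, r--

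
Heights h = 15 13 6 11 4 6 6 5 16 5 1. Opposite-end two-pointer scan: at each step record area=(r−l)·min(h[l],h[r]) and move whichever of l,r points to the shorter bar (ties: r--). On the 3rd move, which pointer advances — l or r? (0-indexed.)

l=0 r=10: min(15,1)*10=10 best=10 *, r--
l=0 r=9: min(15,5)*9=45 best=45 *, r--
l=0 r=8: min(15,16)*8=120 best=120 *, l++

l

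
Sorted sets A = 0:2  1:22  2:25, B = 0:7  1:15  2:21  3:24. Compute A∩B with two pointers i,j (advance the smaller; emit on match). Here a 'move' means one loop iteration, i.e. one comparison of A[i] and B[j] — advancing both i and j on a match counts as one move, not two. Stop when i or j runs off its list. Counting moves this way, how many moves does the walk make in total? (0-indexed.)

[i=0,j=0] 2<7 → i++
[i=1,j=0] 22>7 → j++
[i=1,j=1] 22>15 → j++
[i=1,j=2] 22>21 → j++
[i=1,j=3] 22<24 → i++
[i=2,j=3] 25>24 → j++

6 moves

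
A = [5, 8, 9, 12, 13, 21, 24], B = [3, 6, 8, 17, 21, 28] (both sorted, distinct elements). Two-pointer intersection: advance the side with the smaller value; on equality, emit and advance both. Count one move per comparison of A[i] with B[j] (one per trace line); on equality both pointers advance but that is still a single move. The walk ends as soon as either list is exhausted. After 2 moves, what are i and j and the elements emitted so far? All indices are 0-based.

i=0 j=0: 5>3, j++
i=0 j=1: 5<6, i++

i=1, j=1, emitted=[]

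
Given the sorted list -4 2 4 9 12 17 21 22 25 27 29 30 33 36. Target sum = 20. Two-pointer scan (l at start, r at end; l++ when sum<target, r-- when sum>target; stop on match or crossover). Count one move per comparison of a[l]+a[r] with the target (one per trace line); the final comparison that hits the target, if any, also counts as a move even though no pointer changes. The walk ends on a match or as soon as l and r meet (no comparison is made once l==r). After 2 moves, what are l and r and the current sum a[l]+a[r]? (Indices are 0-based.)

l=0 r=13: -4+36=32 >20, r--
l=0 r=12: -4+33=29 >20, r--

l=0, r=11, sum=26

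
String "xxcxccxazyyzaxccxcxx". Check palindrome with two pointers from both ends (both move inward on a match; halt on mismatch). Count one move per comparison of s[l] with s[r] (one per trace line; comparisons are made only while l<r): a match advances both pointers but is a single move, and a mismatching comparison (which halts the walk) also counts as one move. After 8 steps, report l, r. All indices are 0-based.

l=8, r=11

[0,19] 'x'=='x' → l++,r--
[1,18] 'x'=='x' → l++,r--
[2,17] 'c'=='c' → l++,r--
[3,16] 'x'=='x' → l++,r--
[4,15] 'c'=='c' → l++,r--
[5,14] 'c'=='c' → l++,r--
[6,13] 'x'=='x' → l++,r--
[7,12] 'a'=='a' → l++,r--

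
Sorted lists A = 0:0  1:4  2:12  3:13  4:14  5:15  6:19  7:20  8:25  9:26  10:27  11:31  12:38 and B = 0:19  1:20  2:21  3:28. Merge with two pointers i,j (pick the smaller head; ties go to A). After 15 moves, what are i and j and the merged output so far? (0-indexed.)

[i=0,j=0] A[i]=0<=B[j]=19 take 0 → i++
[i=1,j=0] A[i]=4<=B[j]=19 take 4 → i++
[i=2,j=0] A[i]=12<=B[j]=19 take 12 → i++
[i=3,j=0] A[i]=13<=B[j]=19 take 13 → i++
[i=4,j=0] A[i]=14<=B[j]=19 take 14 → i++
[i=5,j=0] A[i]=15<=B[j]=19 take 15 → i++
[i=6,j=0] A[i]=19<=B[j]=19 take 19 → i++
[i=7,j=0] A[i]=20>B[j]=19 take 19 → j++
[i=7,j=1] A[i]=20<=B[j]=20 take 20 → i++
[i=8,j=1] A[i]=25>B[j]=20 take 20 → j++
[i=8,j=2] A[i]=25>B[j]=21 take 21 → j++
[i=8,j=3] A[i]=25<=B[j]=28 take 25 → i++
[i=9,j=3] A[i]=26<=B[j]=28 take 26 → i++
[i=10,j=3] A[i]=27<=B[j]=28 take 27 → i++
[i=11,j=3] A[i]=31>B[j]=28 take 28 → j++

i=11, j=4, merged so far=[0, 4, 12, 13, 14, 15, 19, 19, 20, 20, 21, 25, 26, 27, 28]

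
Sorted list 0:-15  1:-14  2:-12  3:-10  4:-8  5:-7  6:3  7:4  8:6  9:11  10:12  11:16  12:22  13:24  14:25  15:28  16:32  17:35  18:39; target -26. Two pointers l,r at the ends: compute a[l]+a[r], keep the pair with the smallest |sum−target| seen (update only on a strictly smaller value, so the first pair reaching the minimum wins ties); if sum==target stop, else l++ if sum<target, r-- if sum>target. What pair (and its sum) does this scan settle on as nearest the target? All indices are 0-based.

l=0 r=18: -15+39=24 d=50 *, r--
l=0 r=17: -15+35=20 d=46 *, r--
l=0 r=16: -15+32=17 d=43 *, r--
l=0 r=15: -15+28=13 d=39 *, r--
l=0 r=14: -15+25=10 d=36 *, r--
l=0 r=13: -15+24=9 d=35 *, r--
l=0 r=12: -15+22=7 d=33 *, r--
l=0 r=11: -15+16=1 d=27 *, r--
l=0 r=10: -15+12=-3 d=23 *, r--
l=0 r=9: -15+11=-4 d=22 *, r--
l=0 r=8: -15+6=-9 d=17 *, r--
l=0 r=7: -15+4=-11 d=15 *, r--
l=0 r=6: -15+3=-12 d=14 *, r--
l=0 r=5: -15+-7=-22 d=4 *, r--
l=0 r=4: -15+-8=-23 d=3 *, r--
l=0 r=3: -15+-10=-25 d=1 *, r--
l=0 r=2: -15+-12=-27 d=1, l++
l=1 r=2: -14+-12=-26 d=0 *, stop

pair (-14, -12) with sum -26 (|Δ|=0)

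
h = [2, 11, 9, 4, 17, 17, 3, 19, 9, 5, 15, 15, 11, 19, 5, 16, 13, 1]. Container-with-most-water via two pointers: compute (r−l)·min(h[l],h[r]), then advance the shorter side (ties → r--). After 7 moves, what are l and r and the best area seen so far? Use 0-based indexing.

l=4, r=14, best area=176

[0,17] min(2,1)*17=17 best=17 * → r--
[0,16] min(2,13)*16=32 best=32 * → l++
[1,16] min(11,13)*15=165 best=165 * → l++
[2,16] min(9,13)*14=126 best=165 → l++
[3,16] min(4,13)*13=52 best=165 → l++
[4,16] min(17,13)*12=156 best=165 → r--
[4,15] min(17,16)*11=176 best=176 * → r--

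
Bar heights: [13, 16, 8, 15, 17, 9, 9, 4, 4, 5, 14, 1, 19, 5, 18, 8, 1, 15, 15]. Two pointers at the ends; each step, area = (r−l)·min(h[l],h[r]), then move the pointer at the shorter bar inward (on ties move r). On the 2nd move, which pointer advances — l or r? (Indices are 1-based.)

r

[1,19] min(13,15)*18=234 best=234 * → l++
[2,19] min(16,15)*17=255 best=255 * → r--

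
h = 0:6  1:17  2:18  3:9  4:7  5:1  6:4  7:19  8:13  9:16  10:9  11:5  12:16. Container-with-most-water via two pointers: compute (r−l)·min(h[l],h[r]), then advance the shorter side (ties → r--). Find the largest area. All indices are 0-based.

max area = 176

[0,12] min(6,16)*12=72 best=72 * → l++
[1,12] min(17,16)*11=176 best=176 * → r--
[1,11] min(17,5)*10=50 best=176 → r--
[1,10] min(17,9)*9=81 best=176 → r--
[1,9] min(17,16)*8=128 best=176 → r--
[1,8] min(17,13)*7=91 best=176 → r--
[1,7] min(17,19)*6=102 best=176 → l++
[2,7] min(18,19)*5=90 best=176 → l++
[3,7] min(9,19)*4=36 best=176 → l++
[4,7] min(7,19)*3=21 best=176 → l++
[5,7] min(1,19)*2=2 best=176 → l++
[6,7] min(4,19)*1=4 best=176 → l++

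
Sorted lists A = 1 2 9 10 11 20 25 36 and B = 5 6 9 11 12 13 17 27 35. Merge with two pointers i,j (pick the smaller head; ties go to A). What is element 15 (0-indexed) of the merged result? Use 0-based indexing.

merged[15] = 35

i=0 j=0: A[i]=1<=B[j]=5 take 1, i++
i=1 j=0: A[i]=2<=B[j]=5 take 2, i++
i=2 j=0: A[i]=9>B[j]=5 take 5, j++
i=2 j=1: A[i]=9>B[j]=6 take 6, j++
i=2 j=2: A[i]=9<=B[j]=9 take 9, i++
i=3 j=2: A[i]=10>B[j]=9 take 9, j++
i=3 j=3: A[i]=10<=B[j]=11 take 10, i++
i=4 j=3: A[i]=11<=B[j]=11 take 11, i++
i=5 j=3: A[i]=20>B[j]=11 take 11, j++
i=5 j=4: A[i]=20>B[j]=12 take 12, j++
i=5 j=5: A[i]=20>B[j]=13 take 13, j++
i=5 j=6: A[i]=20>B[j]=17 take 17, j++
i=5 j=7: A[i]=20<=B[j]=27 take 20, i++
i=6 j=7: A[i]=25<=B[j]=27 take 25, i++
i=7 j=7: A[i]=36>B[j]=27 take 27, j++
i=7 j=8: A[i]=36>B[j]=35 take 35, j++
i=7 j=9: B done, take A[i]=36, i++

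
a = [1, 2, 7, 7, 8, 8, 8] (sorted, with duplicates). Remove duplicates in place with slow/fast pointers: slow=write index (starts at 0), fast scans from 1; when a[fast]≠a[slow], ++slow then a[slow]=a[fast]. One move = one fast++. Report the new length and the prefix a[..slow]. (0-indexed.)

length 4; prefix = [1, 2, 7, 8]

(s=0,f=1) a[fast]=2≠a[slow]=1 write a[1]=2 → slow++,fast++
(s=1,f=2) a[fast]=7≠a[slow]=2 write a[2]=7 → slow++,fast++
(s=2,f=3) a[fast]=7=a[slow] dup → fast++
(s=2,f=4) a[fast]=8≠a[slow]=7 write a[3]=8 → slow++,fast++
(s=3,f=5) a[fast]=8=a[slow] dup → fast++
(s=3,f=6) a[fast]=8=a[slow] dup → fast++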